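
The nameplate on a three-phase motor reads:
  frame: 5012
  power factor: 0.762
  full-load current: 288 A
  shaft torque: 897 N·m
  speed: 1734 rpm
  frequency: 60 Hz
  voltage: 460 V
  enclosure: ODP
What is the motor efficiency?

93.2 %

ω = 2π × 1734/60 = 181.6 rad/s; P_out = τω = 897 × 181.6 = 162895 W
P_in = √3·V_L·I_L·cosφ = 1.732 × 460 × 288 × 0.762 = 174845 W
η = P_out / P_in = 162895 / 174845 = 0.932 = 93.2%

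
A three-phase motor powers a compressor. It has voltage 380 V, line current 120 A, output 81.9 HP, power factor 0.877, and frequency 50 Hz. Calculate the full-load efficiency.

P_out = 81.9 × 746 = 61097 W
P_in = √3·V_L·I_L·cosφ = 1.732 × 380 × 120 × 0.877 = 69265 W
η = P_out / P_in = 61097 / 69265 = 0.882 = 88.2%

88.2 %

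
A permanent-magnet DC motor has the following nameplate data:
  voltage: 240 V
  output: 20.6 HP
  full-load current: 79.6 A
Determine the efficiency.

80.4 %

P_out = 20.6 × 746 = 15368 W
P_in = V·I = 240 × 79.6 = 19104 W
η = P_out / P_in = 15368 / 19104 = 0.804 = 80.4%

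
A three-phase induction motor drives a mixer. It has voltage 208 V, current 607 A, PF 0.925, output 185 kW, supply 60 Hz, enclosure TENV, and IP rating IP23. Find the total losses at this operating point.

17300 W

P_in = √3·V·I·cosφ = 1.732×208×607×0.925 = 202275 W
P_out = 185000 W
Losses = P_in − P_out = 202275 − 185000 = 17275 W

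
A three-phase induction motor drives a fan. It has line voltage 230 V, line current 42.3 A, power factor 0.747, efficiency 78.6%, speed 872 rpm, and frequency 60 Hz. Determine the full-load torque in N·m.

P_in = √3·V·I·cosφ = 1.732 × 230 × 42.3 × 0.747 = 12587 W
P_out = η·P_in = 0.786 × 12587 = 9893 W
n = 872 rpm
ω = 2π×872/60 = 91.32 rad/s
τ = P_out/ω = 9893/91.32 = 108 N·m

108 N·m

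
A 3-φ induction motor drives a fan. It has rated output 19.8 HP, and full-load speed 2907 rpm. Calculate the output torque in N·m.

48.5 N·m

P_out = 19.8 × 746 = 14771 W
ω = 2π × 2907/60 = 304.4 rad/s
τ = P_out/ω = 14771/304.4 = 48.5 N·m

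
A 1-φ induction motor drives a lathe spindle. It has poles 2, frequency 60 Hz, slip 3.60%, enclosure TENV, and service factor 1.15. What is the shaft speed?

n_s = 120f/p = 120×60/2 = 3600 rpm
n = n_s(1 − s) = 3600 × (1 − 0.036) = 3470 rpm

3470 rpm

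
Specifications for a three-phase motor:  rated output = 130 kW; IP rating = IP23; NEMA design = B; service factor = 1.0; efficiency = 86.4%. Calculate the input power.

150 kW

P_out = 130000 W
P_in = P_out/η = 130000/0.864 = 150463 W = 150 kW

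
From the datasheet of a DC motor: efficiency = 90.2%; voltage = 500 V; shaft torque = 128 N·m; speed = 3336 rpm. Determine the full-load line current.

ω = 2π×3336/60 = 349.3 rad/s; P_out = τω = 128 × 349.3 = 44710 W
P_in = P_out / η = 44710 / 0.902 = 49568 W
I = P_in / V = 49568 / 500 = 99.1 A

99.1 A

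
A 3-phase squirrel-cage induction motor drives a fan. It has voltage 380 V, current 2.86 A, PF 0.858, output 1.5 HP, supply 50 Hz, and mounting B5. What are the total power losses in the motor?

496 W

P_in = √3·V·I·cosφ = 1.732×380×2.86×0.858 = 1615 W
P_out = 1.5×746 = 1119 W
Losses = P_in − P_out = 1615 − 1119 = 496 W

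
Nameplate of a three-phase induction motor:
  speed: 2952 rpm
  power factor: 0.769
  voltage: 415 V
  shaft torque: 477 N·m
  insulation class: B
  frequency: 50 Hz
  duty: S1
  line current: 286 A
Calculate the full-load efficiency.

93.3 %

ω = 2π × 2952/60 = 309.1 rad/s; P_out = τω = 477 × 309.1 = 147441 W
P_in = √3·V_L·I_L·cosφ = 1.732 × 415 × 286 × 0.769 = 158084 W
η = P_out / P_in = 147441 / 158084 = 0.933 = 93.3%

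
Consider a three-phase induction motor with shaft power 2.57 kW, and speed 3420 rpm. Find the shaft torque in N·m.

7.18 N·m

ω = 2π × 3420/60 = 358.1 rad/s
τ = P/ω = 2570/358.1 = 7.18 N·m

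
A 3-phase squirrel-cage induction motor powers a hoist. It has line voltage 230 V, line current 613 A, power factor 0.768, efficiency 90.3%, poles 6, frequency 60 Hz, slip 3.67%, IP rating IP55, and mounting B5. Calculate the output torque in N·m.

P_in = √3·V·I·cosφ = 1.732 × 230 × 613 × 0.768 = 187542 W
P_out = η·P_in = 0.903 × 187542 = 169350 W
n_s = 120×60/6 = 1200 rpm; n = 1200×(1−0.0367) = 1156 rpm
ω = 2π×1156/60 = 121.1 rad/s
τ = P_out/ω = 169350/121.1 = 1400 N·m

1400 N·m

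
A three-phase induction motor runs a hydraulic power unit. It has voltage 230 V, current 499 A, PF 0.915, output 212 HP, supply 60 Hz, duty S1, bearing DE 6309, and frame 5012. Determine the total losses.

P_in = √3·V·I·cosφ = 1.732×230×499×0.915 = 181885 W
P_out = 212×746 = 158152 W
Losses = P_in − P_out = 181885 − 158152 = 23733 W

23.7 kW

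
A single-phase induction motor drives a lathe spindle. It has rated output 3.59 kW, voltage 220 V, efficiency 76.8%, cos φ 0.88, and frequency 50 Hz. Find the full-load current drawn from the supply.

24.1 A

P_out = 3.59 kW = 3590 W
P_in = P_out / η = 3590 / 0.768 = 4674 W
I = P_in / (V·cosφ) = 4674 / (220 × 0.88) = 24.1 A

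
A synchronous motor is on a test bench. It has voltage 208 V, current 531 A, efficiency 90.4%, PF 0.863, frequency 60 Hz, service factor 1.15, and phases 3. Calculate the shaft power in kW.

149 kW

P_in = √3·V·I·cosφ = 1.732 × 208 × 531 × 0.863 = 165088 W
P_out = η·P_in = 0.904 × 165088 = 149240 W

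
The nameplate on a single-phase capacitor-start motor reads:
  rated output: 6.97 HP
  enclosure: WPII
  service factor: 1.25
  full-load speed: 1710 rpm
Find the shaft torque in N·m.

29 N·m

P_out = 6.97 × 746 = 5200 W
ω = 2π × 1710/60 = 179.1 rad/s
τ = P_out/ω = 5200/179.1 = 29 N·m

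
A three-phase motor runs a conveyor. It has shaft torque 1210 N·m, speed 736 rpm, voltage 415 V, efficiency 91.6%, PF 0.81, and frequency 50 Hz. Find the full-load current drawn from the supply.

175 A

ω = 2π×736/60 = 77.07 rad/s; P_out = τω = 1210 × 77.07 = 93255 W
P_in = P_out / η = 93255 / 0.916 = 101807 W
I_L = P_in / (√3·V_L·cosφ) = 101807 / (1.732 × 415 × 0.81) = 175 A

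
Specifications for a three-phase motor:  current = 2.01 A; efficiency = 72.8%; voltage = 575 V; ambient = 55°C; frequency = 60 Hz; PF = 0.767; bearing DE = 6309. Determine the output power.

1.12 kW

P_in = √3·V·I·cosφ = 1.732 × 575 × 2.01 × 0.767 = 1535 W
P_out = η·P_in = 0.728 × 1535 = 1117 W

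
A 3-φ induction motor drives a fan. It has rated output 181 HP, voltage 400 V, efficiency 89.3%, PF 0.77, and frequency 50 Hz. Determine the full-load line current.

283 A

P_out = 181 × 746 = 135026 W
P_in = P_out / η = 135026 / 0.893 = 151205 W
I_L = P_in / (√3·V_L·cosφ) = 151205 / (1.732 × 400 × 0.77) = 283 A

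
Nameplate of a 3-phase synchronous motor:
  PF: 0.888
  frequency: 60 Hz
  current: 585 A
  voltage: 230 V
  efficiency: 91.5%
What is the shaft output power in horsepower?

P_in = √3·V·I·cosφ = 1.732 × 230 × 585 × 0.888 = 206940 W
P_out = η·P_in = 0.915 × 206940 = 189350 W
= 189350/746 = 254 HP

254 HP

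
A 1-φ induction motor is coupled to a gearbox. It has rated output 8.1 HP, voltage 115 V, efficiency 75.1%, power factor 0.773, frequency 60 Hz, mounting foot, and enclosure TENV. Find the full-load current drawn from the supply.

90.5 A

P_out = 8.1 × 746 = 6043 W
P_in = P_out / η = 6043 / 0.751 = 8047 W
I = P_in / (V·cosφ) = 8047 / (115 × 0.773) = 90.5 A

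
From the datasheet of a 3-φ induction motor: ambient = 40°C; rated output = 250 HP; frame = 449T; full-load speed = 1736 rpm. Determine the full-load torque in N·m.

P_out = 250 × 746 = 186500 W
ω = 2π × 1736/60 = 181.8 rad/s
τ = P_out/ω = 186500/181.8 = 1030 N·m

1030 N·m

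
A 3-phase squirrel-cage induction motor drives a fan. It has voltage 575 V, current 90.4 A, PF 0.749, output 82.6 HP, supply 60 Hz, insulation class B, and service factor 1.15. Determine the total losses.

P_in = √3·V·I·cosφ = 1.732×575×90.4×0.749 = 67432 W
P_out = 82.6×746 = 61620 W
Losses = P_in − P_out = 67432 − 61620 = 5812 W

5810 W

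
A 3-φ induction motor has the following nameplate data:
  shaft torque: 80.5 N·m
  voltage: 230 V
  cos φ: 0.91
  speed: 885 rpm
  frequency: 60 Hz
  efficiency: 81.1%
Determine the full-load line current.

25.4 A

ω = 2π×885/60 = 92.68 rad/s; P_out = τω = 80.5 × 92.68 = 7461 W
P_in = P_out / η = 7461 / 0.811 = 9200 W
I_L = P_in / (√3·V_L·cosφ) = 9200 / (1.732 × 230 × 0.91) = 25.4 A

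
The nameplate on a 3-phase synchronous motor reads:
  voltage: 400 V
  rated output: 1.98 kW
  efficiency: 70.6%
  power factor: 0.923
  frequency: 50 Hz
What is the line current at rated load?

P_out = 1.98 kW = 1980 W
P_in = P_out / η = 1980 / 0.706 = 2805 W
I_L = P_in / (√3·V_L·cosφ) = 2805 / (1.732 × 400 × 0.923) = 4.39 A

4.39 A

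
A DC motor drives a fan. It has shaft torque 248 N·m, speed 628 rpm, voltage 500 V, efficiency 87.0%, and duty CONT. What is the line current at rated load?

ω = 2π×628/60 = 65.76 rad/s; P_out = τω = 248 × 65.76 = 16308 W
P_in = P_out / η = 16308 / 0.870 = 18745 W
I = P_in / V = 18745 / 500 = 37.5 A

37.5 A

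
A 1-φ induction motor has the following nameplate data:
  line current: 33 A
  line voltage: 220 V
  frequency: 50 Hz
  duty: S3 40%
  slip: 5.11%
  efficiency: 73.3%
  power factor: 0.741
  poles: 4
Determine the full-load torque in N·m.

P_in = V·I·cosφ = 220 × 33 × 0.741 = 5380 W
P_out = η·P_in = 0.733 × 5380 = 3944 W
n_s = 120×50/4 = 1500 rpm; n = 1500×(1−0.0511) = 1423 rpm
ω = 2π×1423/60 = 149 rad/s
τ = P_out/ω = 3944/149 = 26.5 N·m

26.5 N·m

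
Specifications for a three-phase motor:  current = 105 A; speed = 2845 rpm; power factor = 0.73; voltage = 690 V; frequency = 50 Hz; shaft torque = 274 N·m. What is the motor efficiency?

ω = 2π × 2845/60 = 297.9 rad/s; P_out = τω = 274 × 297.9 = 81625 W
P_in = √3·V_L·I_L·cosφ = 1.732 × 690 × 105 × 0.73 = 91603 W
η = P_out / P_in = 81625 / 91603 = 0.891 = 89.1%

89.1 %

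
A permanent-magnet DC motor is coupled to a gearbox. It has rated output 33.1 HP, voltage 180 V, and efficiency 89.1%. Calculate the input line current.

154 A

P_out = 33.1 × 746 = 24693 W
P_in = P_out / η = 24693 / 0.891 = 27714 W
I = P_in / V = 27714 / 180 = 154 A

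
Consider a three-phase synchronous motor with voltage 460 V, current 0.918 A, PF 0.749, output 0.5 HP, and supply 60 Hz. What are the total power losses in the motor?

P_in = √3·V·I·cosφ = 1.732×460×0.918×0.749 = 548 W
P_out = 0.5×746 = 373 W
Losses = P_in − P_out = 548 − 373 = 175 W

175 W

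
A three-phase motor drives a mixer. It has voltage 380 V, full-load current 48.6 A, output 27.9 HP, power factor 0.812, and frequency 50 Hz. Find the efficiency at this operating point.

P_out = 27.9 × 746 = 20813 W
P_in = √3·V_L·I_L·cosφ = 1.732 × 380 × 48.6 × 0.812 = 25973 W
η = P_out / P_in = 20813 / 25973 = 0.801 = 80.1%

80.1 %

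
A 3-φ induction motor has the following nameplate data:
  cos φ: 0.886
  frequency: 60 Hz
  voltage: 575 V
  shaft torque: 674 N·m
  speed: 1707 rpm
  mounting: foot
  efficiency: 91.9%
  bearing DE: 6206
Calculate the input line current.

ω = 2π×1707/60 = 178.8 rad/s; P_out = τω = 674 × 178.8 = 120511 W
P_in = P_out / η = 120511 / 0.919 = 131133 W
I_L = P_in / (√3·V_L·cosφ) = 131133 / (1.732 × 575 × 0.886) = 149 A

149 A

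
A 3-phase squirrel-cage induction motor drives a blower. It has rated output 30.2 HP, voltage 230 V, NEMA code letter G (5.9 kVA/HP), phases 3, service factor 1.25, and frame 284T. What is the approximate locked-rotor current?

S_LR = 5.9 × 30.2 = 178.18 kVA
I_LR = S_LR/(√3·V_L) = 178180/(1.732×230) = 447 A

447 A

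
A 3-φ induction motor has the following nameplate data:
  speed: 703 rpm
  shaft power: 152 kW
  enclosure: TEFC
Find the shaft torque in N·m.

ω = 2π × 703/60 = 73.62 rad/s
τ = P/ω = 152000/73.62 = 2060 N·m

2060 N·m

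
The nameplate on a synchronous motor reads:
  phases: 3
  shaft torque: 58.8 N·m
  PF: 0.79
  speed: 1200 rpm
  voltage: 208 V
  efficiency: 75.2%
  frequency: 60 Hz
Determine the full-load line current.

34.5 A

ω = 2π×1200/60 = 125.7 rad/s; P_out = τω = 58.8 × 125.7 = 7391 W
P_in = P_out / η = 7391 / 0.752 = 9828 W
I_L = P_in / (√3·V_L·cosφ) = 9828 / (1.732 × 208 × 0.79) = 34.5 A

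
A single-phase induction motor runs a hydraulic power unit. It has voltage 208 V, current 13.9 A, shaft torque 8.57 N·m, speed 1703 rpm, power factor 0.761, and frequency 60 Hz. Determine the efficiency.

69.5 %

ω = 2π × 1703/60 = 178.3 rad/s; P_out = τω = 8.57 × 178.3 = 1528 W
P_in = V·I·cosφ = 208 × 13.9 × 0.761 = 2200 W
η = P_out / P_in = 1528 / 2200 = 0.695 = 69.5%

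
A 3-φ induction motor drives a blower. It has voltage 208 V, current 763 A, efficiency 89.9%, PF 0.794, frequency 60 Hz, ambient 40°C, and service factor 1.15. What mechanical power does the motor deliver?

P_in = √3·V·I·cosφ = 1.732 × 208 × 763 × 0.794 = 218251 W
P_out = η·P_in = 0.899 × 218251 = 196208 W

196 kW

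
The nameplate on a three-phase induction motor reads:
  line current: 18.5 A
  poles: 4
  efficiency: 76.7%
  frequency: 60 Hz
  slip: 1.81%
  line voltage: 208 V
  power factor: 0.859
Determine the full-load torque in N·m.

P_in = √3·V·I·cosφ = 1.732 × 208 × 18.5 × 0.859 = 5725 W
P_out = η·P_in = 0.767 × 5725 = 4391 W
n_s = 120×60/4 = 1800 rpm; n = 1800×(1−0.0181) = 1767 rpm
ω = 2π×1767/60 = 185 rad/s
τ = P_out/ω = 4391/185 = 23.7 N·m

23.7 N·m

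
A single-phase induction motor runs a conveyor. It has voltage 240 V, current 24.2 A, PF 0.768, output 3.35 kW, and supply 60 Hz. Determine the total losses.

P_in = V·I·cosφ = 240×24.2×0.768 = 4461 W
P_out = 3350 W
Losses = P_in − P_out = 4461 − 3350 = 1111 W

1110 W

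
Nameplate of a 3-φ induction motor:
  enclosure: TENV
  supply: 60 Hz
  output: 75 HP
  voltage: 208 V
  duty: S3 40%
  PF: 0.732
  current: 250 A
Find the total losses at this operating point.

9980 W

P_in = √3·V·I·cosφ = 1.732×208×250×0.732 = 65927 W
P_out = 75×746 = 55950 W
Losses = P_in − P_out = 65927 − 55950 = 9977 W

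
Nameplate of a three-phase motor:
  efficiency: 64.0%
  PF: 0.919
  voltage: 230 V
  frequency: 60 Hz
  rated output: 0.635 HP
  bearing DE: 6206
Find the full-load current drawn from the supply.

2.02 A

P_out = 0.635 × 746 = 474 W
P_in = P_out / η = 474 / 0.640 = 741 W
I_L = P_in / (√3·V_L·cosφ) = 741 / (1.732 × 230 × 0.919) = 2.02 A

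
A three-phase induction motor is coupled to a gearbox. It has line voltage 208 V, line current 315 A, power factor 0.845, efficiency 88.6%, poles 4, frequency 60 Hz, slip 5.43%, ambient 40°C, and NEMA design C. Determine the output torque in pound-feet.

352 lb·ft

P_in = √3·V·I·cosφ = 1.732 × 208 × 315 × 0.845 = 95891 W
P_out = η·P_in = 0.886 × 95891 = 84959 W
n_s = 120×60/4 = 1800 rpm; n = 1800×(1−0.0543) = 1702 rpm
ω = 2π×1702/60 = 178.2 rad/s
τ = P_out/ω = 84959/178.2 = 476.8 N·m
In lb·ft: 476.8/1.356 = 352 lb·ft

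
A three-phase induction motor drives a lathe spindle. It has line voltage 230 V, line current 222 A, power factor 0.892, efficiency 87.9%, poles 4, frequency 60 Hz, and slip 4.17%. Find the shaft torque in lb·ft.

283 lb·ft

P_in = √3·V·I·cosφ = 1.732 × 230 × 222 × 0.892 = 78885 W
P_out = η·P_in = 0.879 × 78885 = 69340 W
n_s = 120×60/4 = 1800 rpm; n = 1800×(1−0.0417) = 1725 rpm
ω = 2π×1725/60 = 180.6 rad/s
τ = P_out/ω = 69340/180.6 = 383.9 N·m
In lb·ft: 383.9/1.356 = 283 lb·ft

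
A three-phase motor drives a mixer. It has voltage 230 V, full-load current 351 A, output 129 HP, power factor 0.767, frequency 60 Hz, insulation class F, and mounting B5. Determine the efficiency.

P_out = 129 × 746 = 96234 W
P_in = √3·V_L·I_L·cosφ = 1.732 × 230 × 351 × 0.767 = 107245 W
η = P_out / P_in = 96234 / 107245 = 0.897 = 89.7%

89.7 %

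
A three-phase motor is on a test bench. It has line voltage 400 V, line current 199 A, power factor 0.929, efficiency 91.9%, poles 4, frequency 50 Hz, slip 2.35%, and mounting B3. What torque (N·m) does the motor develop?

767 N·m

P_in = √3·V·I·cosφ = 1.732 × 400 × 199 × 0.929 = 128079 W
P_out = η·P_in = 0.919 × 128079 = 117705 W
n_s = 120×50/4 = 1500 rpm; n = 1500×(1−0.0235) = 1465 rpm
ω = 2π×1465/60 = 153.4 rad/s
τ = P_out/ω = 117705/153.4 = 767 N·m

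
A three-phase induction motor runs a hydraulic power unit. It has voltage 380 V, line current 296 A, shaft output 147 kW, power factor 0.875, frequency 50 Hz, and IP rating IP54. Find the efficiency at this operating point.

86.2 %

P_out = 147 kW = 147000 W
P_in = √3·V_L·I_L·cosφ = 1.732 × 380 × 296 × 0.875 = 170463 W
η = P_out / P_in = 147000 / 170463 = 0.862 = 86.2%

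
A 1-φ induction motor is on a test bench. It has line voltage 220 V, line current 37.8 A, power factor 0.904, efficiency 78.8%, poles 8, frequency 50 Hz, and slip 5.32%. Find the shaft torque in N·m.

79.7 N·m

P_in = V·I·cosφ = 220 × 37.8 × 0.904 = 7518 W
P_out = η·P_in = 0.788 × 7518 = 5924 W
n_s = 120×50/8 = 750 rpm; n = 750×(1−0.0532) = 710 rpm
ω = 2π×710/60 = 74.35 rad/s
τ = P_out/ω = 5924/74.35 = 79.7 N·m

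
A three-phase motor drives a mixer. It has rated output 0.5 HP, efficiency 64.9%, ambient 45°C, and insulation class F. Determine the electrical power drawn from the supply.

P_out = 0.5 × 746 = 373 W
P_in = P_out/η = 373/0.649 = 575 W = 0.575 kW

0.575 kW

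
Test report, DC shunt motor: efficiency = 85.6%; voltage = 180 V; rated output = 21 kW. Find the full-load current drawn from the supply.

P_out = 21 kW = 21000 W
P_in = P_out / η = 21000 / 0.856 = 24533 W
I = P_in / V = 24533 / 180 = 136 A

136 A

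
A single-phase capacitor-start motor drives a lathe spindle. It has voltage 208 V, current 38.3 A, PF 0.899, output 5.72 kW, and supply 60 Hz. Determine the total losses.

1440 W

P_in = V·I·cosφ = 208×38.3×0.899 = 7162 W
P_out = 5720 W
Losses = P_in − P_out = 7162 − 5720 = 1442 W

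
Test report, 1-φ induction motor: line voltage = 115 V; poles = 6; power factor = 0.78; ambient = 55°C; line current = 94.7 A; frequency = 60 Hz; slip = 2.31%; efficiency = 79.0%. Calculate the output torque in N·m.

P_in = V·I·cosφ = 115 × 94.7 × 0.78 = 8495 W
P_out = η·P_in = 0.79 × 8495 = 6711 W
n_s = 120×60/6 = 1200 rpm; n = 1200×(1−0.0231) = 1172 rpm
ω = 2π×1172/60 = 122.7 rad/s
τ = P_out/ω = 6711/122.7 = 54.7 N·m

54.7 N·m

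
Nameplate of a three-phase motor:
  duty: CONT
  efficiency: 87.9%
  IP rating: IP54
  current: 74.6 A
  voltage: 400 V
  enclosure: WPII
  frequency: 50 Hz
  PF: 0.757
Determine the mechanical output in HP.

46.1 HP

P_in = √3·V·I·cosφ = 1.732 × 400 × 74.6 × 0.757 = 39124 W
P_out = η·P_in = 0.879 × 39124 = 34390 W
= 34390/746 = 46.1 HP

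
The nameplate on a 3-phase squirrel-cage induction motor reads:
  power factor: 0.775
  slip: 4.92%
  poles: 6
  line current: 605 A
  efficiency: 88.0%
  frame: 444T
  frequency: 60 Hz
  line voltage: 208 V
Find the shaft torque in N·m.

P_in = √3·V·I·cosφ = 1.732 × 208 × 605 × 0.775 = 168915 W
P_out = η·P_in = 0.88 × 168915 = 148645 W
n_s = 120×60/6 = 1200 rpm; n = 1200×(1−0.0492) = 1141 rpm
ω = 2π×1141/60 = 119.5 rad/s
τ = P_out/ω = 148645/119.5 = 1240 N·m

1240 N·m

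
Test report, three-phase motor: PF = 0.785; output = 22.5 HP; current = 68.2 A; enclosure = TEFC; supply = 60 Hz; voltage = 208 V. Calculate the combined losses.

P_in = √3·V·I·cosφ = 1.732×208×68.2×0.785 = 19287 W
P_out = 22.5×746 = 16785 W
Losses = P_in − P_out = 19287 − 16785 = 2502 W

2500 W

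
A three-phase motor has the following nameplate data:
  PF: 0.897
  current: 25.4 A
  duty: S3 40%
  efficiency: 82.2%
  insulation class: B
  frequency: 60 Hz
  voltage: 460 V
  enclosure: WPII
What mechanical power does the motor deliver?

14.9 kW

P_in = √3·V·I·cosφ = 1.732 × 460 × 25.4 × 0.897 = 18152 W
P_out = η·P_in = 0.822 × 18152 = 14921 W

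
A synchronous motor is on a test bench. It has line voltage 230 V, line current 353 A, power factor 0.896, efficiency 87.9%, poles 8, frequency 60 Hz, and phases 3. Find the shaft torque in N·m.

1180 N·m

P_in = √3·V·I·cosφ = 1.732 × 230 × 353 × 0.896 = 125996 W
P_out = η·P_in = 0.879 × 125996 = 110750 W
n = n_s = 120×60/8 = 900 rpm (synchronous)
ω = 2π×900/60 = 94.25 rad/s
τ = P_out/ω = 110750/94.25 = 1180 N·m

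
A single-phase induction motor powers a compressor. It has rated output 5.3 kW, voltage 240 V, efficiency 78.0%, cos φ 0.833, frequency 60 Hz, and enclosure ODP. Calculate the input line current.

P_out = 5.3 kW = 5300 W
P_in = P_out / η = 5300 / 0.780 = 6795 W
I = P_in / (V·cosφ) = 6795 / (240 × 0.833) = 34 A

34 A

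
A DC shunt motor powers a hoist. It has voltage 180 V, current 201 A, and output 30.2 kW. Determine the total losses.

P_in = V·I = 180×201 = 36180 W
P_out = 30200 W
Losses = P_in − P_out = 36180 − 30200 = 5980 W

5.98 kW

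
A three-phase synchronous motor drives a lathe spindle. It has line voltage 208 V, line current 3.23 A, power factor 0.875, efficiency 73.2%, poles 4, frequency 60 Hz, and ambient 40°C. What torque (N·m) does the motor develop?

P_in = √3·V·I·cosφ = 1.732 × 208 × 3.23 × 0.875 = 1018 W
P_out = η·P_in = 0.732 × 1018 = 745 W
n = n_s = 120×60/4 = 1800 rpm (synchronous)
ω = 2π×1800/60 = 188.5 rad/s
τ = P_out/ω = 745/188.5 = 3.95 N·m

3.95 N·m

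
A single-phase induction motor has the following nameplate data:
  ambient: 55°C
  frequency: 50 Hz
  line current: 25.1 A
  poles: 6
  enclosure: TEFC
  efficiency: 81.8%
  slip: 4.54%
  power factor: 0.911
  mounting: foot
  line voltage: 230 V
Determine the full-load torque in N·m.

P_in = V·I·cosφ = 230 × 25.1 × 0.911 = 5259 W
P_out = η·P_in = 0.818 × 5259 = 4302 W
n_s = 120×50/6 = 1000 rpm; n = 1000×(1−0.0454) = 955 rpm
ω = 2π×955/60 = 100 rad/s
τ = P_out/ω = 4302/100 = 43 N·m

43 N·m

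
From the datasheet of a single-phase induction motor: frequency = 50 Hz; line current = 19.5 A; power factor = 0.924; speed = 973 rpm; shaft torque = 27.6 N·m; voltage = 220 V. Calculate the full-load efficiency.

70.9 %

ω = 2π × 973/60 = 101.9 rad/s; P_out = τω = 27.6 × 101.9 = 2812 W
P_in = V·I·cosφ = 220 × 19.5 × 0.924 = 3964 W
η = P_out / P_in = 2812 / 3964 = 0.709 = 70.9%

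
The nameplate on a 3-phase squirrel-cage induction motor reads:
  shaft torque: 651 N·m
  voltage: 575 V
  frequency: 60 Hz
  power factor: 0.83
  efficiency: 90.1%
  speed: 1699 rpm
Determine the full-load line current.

156 A

ω = 2π×1699/60 = 177.9 rad/s; P_out = τω = 651 × 177.9 = 115813 W
P_in = P_out / η = 115813 / 0.901 = 128538 W
I_L = P_in / (√3·V_L·cosφ) = 128538 / (1.732 × 575 × 0.83) = 156 A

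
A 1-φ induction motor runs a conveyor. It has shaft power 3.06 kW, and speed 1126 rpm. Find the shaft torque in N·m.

ω = 2π × 1126/60 = 117.9 rad/s
τ = P/ω = 3060/117.9 = 26 N·m

26 N·m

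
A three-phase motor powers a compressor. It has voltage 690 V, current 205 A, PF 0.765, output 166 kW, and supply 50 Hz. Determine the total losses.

P_in = √3·V·I·cosφ = 1.732×690×205×0.765 = 187418 W
P_out = 166000 W
Losses = P_in − P_out = 187418 − 166000 = 21418 W

21.4 kW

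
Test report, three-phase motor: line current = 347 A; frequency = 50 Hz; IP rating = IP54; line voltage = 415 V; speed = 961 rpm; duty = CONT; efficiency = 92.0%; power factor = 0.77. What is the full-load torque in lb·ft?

1290 lb·ft

P_in = √3·V·I·cosφ = 1.732 × 415 × 347 × 0.77 = 192051 W
P_out = η·P_in = 0.92 × 192051 = 176687 W
n = 961 rpm
ω = 2π×961/60 = 100.6 rad/s
τ = P_out/ω = 176687/100.6 = 1756 N·m
In lb·ft: 1756/1.356 = 1290 lb·ft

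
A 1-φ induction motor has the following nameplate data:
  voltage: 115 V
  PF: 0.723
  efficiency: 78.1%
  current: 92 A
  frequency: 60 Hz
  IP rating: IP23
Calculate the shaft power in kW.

5.97 kW

P_in = V·I·cosφ = 115 × 92 × 0.723 = 7649 W
P_out = η·P_in = 0.781 × 7649 = 5974 W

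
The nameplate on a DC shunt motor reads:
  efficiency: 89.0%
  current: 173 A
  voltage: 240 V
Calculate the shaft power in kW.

P_in = V·I = 240 × 173 = 41520 W
P_out = η·P_in = 0.89 × 41520 = 36953 W

37 kW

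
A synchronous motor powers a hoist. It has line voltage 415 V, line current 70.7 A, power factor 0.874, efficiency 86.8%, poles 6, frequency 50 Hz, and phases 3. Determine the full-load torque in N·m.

368 N·m

P_in = √3·V·I·cosφ = 1.732 × 415 × 70.7 × 0.874 = 44415 W
P_out = η·P_in = 0.868 × 44415 = 38552 W
n = n_s = 120×50/6 = 1000 rpm (synchronous)
ω = 2π×1000/60 = 104.7 rad/s
τ = P_out/ω = 38552/104.7 = 368 N·m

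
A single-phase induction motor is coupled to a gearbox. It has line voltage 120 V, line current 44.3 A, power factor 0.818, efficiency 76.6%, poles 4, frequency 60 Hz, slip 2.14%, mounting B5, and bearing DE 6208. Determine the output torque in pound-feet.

13.3 lb·ft

P_in = V·I·cosφ = 120 × 44.3 × 0.818 = 4348 W
P_out = η·P_in = 0.766 × 4348 = 3331 W
n_s = 120×60/4 = 1800 rpm; n = 1800×(1−0.0214) = 1761 rpm
ω = 2π×1761/60 = 184.4 rad/s
τ = P_out/ω = 3331/184.4 = 18.06 N·m
In lb·ft: 18.06/1.356 = 13.3 lb·ft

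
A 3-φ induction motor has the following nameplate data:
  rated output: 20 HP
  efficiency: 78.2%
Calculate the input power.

19.1 kW

P_out = 20 × 746 = 14920 W
P_in = P_out/η = 14920/0.782 = 19079 W = 19.1 kW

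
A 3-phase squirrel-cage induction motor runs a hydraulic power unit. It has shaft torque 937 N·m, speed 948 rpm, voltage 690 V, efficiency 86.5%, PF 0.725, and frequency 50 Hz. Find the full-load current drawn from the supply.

124 A

ω = 2π×948/60 = 99.27 rad/s; P_out = τω = 937 × 99.27 = 93016 W
P_in = P_out / η = 93016 / 0.865 = 107533 W
I_L = P_in / (√3·V_L·cosφ) = 107533 / (1.732 × 690 × 0.725) = 124 A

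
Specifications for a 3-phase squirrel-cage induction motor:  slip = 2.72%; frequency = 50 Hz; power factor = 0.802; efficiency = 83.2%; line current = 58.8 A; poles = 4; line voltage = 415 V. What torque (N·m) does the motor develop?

P_in = √3·V·I·cosφ = 1.732 × 415 × 58.8 × 0.802 = 33896 W
P_out = η·P_in = 0.832 × 33896 = 28201 W
n_s = 120×50/4 = 1500 rpm; n = 1500×(1−0.0272) = 1459 rpm
ω = 2π×1459/60 = 152.8 rad/s
τ = P_out/ω = 28201/152.8 = 185 N·m

185 N·m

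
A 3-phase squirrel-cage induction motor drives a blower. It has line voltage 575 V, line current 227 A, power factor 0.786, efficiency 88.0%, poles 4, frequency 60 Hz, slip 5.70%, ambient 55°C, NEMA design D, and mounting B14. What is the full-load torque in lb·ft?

649 lb·ft

P_in = √3·V·I·cosφ = 1.732 × 575 × 227 × 0.786 = 177690 W
P_out = η·P_in = 0.88 × 177690 = 156367 W
n_s = 120×60/4 = 1800 rpm; n = 1800×(1−0.057) = 1697 rpm
ω = 2π×1697/60 = 177.7 rad/s
τ = P_out/ω = 156367/177.7 = 879.9 N·m
In lb·ft: 879.9/1.356 = 649 lb·ft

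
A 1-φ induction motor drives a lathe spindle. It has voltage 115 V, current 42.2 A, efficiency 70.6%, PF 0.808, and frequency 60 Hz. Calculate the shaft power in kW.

P_in = V·I·cosφ = 115 × 42.2 × 0.808 = 3921 W
P_out = η·P_in = 0.706 × 3921 = 2768 W

2.77 kW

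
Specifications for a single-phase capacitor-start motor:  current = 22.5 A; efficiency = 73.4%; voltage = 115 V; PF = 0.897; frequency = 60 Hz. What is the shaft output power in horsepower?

P_in = V·I·cosφ = 115 × 22.5 × 0.897 = 2321 W
P_out = η·P_in = 0.734 × 2321 = 1704 W
= 1704/746 = 2.28 HP

2.28 HP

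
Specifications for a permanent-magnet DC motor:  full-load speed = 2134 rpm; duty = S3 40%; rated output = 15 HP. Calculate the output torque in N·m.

50.1 N·m

P_out = 15 × 746 = 11190 W
ω = 2π × 2134/60 = 223.5 rad/s
τ = P_out/ω = 11190/223.5 = 50.1 N·m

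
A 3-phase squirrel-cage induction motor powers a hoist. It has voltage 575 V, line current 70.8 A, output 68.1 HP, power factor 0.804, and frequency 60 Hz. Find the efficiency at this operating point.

89.6 %

P_out = 68.1 × 746 = 50803 W
P_in = √3·V_L·I_L·cosφ = 1.732 × 575 × 70.8 × 0.804 = 56690 W
η = P_out / P_in = 50803 / 56690 = 0.896 = 89.6%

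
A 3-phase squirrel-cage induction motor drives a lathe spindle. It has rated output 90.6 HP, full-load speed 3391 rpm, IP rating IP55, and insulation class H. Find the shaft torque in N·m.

P_out = 90.6 × 746 = 67588 W
ω = 2π × 3391/60 = 355.1 rad/s
τ = P_out/ω = 67588/355.1 = 190 N·m

190 N·m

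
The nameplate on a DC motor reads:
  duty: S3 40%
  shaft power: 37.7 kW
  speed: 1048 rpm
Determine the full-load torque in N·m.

344 N·m

ω = 2π × 1048/60 = 109.7 rad/s
τ = P/ω = 37700/109.7 = 344 N·m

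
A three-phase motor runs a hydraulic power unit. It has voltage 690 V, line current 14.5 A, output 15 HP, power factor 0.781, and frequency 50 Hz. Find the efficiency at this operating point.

P_out = 15 × 746 = 11190 W
P_in = √3·V_L·I_L·cosφ = 1.732 × 690 × 14.5 × 0.781 = 13534 W
η = P_out / P_in = 11190 / 13534 = 0.827 = 82.7%

82.7 %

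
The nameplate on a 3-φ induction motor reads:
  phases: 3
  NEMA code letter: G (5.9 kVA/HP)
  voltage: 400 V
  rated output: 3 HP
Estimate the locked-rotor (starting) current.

25.5 A

S_LR = 5.9 × 3 = 17.7 kVA
I_LR = S_LR/(√3·V_L) = 17700/(1.732×400) = 25.5 A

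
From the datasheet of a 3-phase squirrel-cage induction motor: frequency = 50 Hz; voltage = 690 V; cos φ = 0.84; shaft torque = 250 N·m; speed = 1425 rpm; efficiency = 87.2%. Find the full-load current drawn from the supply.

42.6 A

ω = 2π×1425/60 = 149.2 rad/s; P_out = τω = 250 × 149.2 = 37300 W
P_in = P_out / η = 37300 / 0.872 = 42775 W
I_L = P_in / (√3·V_L·cosφ) = 42775 / (1.732 × 690 × 0.84) = 42.6 A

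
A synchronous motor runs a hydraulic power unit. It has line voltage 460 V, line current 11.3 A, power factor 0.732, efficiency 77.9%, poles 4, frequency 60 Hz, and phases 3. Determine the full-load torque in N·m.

27.2 N·m

P_in = √3·V·I·cosφ = 1.732 × 460 × 11.3 × 0.732 = 6590 W
P_out = η·P_in = 0.779 × 6590 = 5134 W
n = n_s = 120×60/4 = 1800 rpm (synchronous)
ω = 2π×1800/60 = 188.5 rad/s
τ = P_out/ω = 5134/188.5 = 27.2 N·m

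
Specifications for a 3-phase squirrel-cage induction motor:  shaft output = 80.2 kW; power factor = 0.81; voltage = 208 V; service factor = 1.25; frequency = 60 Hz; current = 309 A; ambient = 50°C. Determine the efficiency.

P_out = 80.2 kW = 80200 W
P_in = √3·V_L·I_L·cosφ = 1.732 × 208 × 309 × 0.81 = 90168 W
η = P_out / P_in = 80200 / 90168 = 0.889 = 88.9%

88.9 %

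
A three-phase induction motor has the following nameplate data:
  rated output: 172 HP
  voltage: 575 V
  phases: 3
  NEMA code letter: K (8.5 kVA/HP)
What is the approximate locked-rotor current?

1470 A

S_LR = 8.5 × 172 = 1462 kVA
I_LR = S_LR/(√3·V_L) = 1462000/(1.732×575) = 1470 A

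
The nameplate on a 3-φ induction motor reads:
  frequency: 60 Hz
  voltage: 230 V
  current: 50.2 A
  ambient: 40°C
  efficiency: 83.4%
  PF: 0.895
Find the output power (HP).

P_in = √3·V·I·cosφ = 1.732 × 230 × 50.2 × 0.895 = 17898 W
P_out = η·P_in = 0.834 × 17898 = 14927 W
= 14927/746 = 20 HP

20 HP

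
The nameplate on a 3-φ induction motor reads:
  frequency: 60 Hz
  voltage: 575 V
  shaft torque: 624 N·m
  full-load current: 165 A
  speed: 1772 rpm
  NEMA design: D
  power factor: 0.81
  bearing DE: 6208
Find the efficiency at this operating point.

87.0 %

ω = 2π × 1772/60 = 185.6 rad/s; P_out = τω = 624 × 185.6 = 115814 W
P_in = √3·V_L·I_L·cosφ = 1.732 × 575 × 165 × 0.81 = 133102 W
η = P_out / P_in = 115814 / 133102 = 0.870 = 87.0%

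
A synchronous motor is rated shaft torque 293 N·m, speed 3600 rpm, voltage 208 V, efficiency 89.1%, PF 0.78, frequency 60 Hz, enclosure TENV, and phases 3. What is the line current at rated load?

441 A

ω = 2π×3600/60 = 377 rad/s; P_out = τω = 293 × 377 = 110461 W
P_in = P_out / η = 110461 / 0.891 = 123974 W
I_L = P_in / (√3·V_L·cosφ) = 123974 / (1.732 × 208 × 0.78) = 441 A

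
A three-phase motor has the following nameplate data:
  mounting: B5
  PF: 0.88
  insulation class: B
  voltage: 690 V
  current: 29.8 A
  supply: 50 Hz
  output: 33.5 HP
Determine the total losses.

6.35 kW

P_in = √3·V·I·cosφ = 1.732×690×29.8×0.88 = 31340 W
P_out = 33.5×746 = 24991 W
Losses = P_in − P_out = 31340 − 24991 = 6349 W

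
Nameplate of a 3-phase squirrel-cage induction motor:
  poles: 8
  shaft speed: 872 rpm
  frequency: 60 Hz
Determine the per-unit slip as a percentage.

n_s = 120f/p = 120×60/8 = 900 rpm
s = (n_s − n)/n_s = (900 − 872)/900 = 0.0311

3.1 %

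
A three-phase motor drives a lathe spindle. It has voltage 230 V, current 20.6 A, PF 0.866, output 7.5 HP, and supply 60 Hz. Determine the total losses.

P_in = √3·V·I·cosφ = 1.732×230×20.6×0.866 = 7107 W
P_out = 7.5×746 = 5595 W
Losses = P_in − P_out = 7107 − 5595 = 1512 W

1.51 kW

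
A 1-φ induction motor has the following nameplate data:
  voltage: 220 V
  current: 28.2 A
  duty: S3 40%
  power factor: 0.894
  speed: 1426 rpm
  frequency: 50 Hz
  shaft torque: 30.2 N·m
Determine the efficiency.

ω = 2π × 1426/60 = 149.3 rad/s; P_out = τω = 30.2 × 149.3 = 4509 W
P_in = V·I·cosφ = 220 × 28.2 × 0.894 = 5546 W
η = P_out / P_in = 4509 / 5546 = 0.813 = 81.3%

81.3 %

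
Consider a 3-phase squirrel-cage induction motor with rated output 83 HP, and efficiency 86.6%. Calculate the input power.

P_out = 83 × 746 = 61918 W
P_in = P_out/η = 61918/0.866 = 71499 W = 71.5 kW

71.5 kW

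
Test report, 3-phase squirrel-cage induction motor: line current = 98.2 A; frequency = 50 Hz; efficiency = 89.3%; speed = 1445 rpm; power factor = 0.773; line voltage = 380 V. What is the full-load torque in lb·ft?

217 lb·ft

P_in = √3·V·I·cosφ = 1.732 × 380 × 98.2 × 0.773 = 49960 W
P_out = η·P_in = 0.893 × 49960 = 44614 W
n = 1445 rpm
ω = 2π×1445/60 = 151.3 rad/s
τ = P_out/ω = 44614/151.3 = 294.9 N·m
In lb·ft: 294.9/1.356 = 217 lb·ft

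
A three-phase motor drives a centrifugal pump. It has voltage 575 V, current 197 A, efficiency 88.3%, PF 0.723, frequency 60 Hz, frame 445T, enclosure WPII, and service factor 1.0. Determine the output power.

125 kW

P_in = √3·V·I·cosφ = 1.732 × 575 × 197 × 0.723 = 141847 W
P_out = η·P_in = 0.883 × 141847 = 125251 W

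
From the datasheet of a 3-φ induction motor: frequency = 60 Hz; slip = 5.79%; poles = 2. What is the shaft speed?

n_s = 120f/p = 120×60/2 = 3600 rpm
n = n_s(1 − s) = 3600 × (1 − 0.0579) = 3392 rpm

3392 rpm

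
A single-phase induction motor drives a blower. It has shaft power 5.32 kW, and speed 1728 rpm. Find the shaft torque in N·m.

29.4 N·m

ω = 2π × 1728/60 = 181 rad/s
τ = P/ω = 5320/181 = 29.4 N·m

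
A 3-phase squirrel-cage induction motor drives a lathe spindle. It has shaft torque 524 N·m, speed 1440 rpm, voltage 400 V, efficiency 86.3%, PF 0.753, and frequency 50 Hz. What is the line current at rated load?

ω = 2π×1440/60 = 150.8 rad/s; P_out = τω = 524 × 150.8 = 79019 W
P_in = P_out / η = 79019 / 0.863 = 91563 W
I_L = P_in / (√3·V_L·cosφ) = 91563 / (1.732 × 400 × 0.753) = 176 A

176 A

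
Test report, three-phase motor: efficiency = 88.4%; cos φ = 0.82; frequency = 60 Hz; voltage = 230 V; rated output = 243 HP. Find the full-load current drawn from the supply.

628 A

P_out = 243 × 746 = 181278 W
P_in = P_out / η = 181278 / 0.884 = 205066 W
I_L = P_in / (√3·V_L·cosφ) = 205066 / (1.732 × 230 × 0.82) = 628 A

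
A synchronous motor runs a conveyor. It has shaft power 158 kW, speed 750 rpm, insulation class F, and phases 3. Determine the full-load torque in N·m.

2010 N·m

ω = 2π × 750/60 = 78.54 rad/s
τ = P/ω = 158000/78.54 = 2010 N·m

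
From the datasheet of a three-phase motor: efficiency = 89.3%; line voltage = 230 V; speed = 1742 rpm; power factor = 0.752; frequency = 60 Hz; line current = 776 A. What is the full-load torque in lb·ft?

P_in = √3·V·I·cosφ = 1.732 × 230 × 776 × 0.752 = 232464 W
P_out = η·P_in = 0.893 × 232464 = 207590 W
n = 1742 rpm
ω = 2π×1742/60 = 182.4 rad/s
τ = P_out/ω = 207590/182.4 = 1138 N·m
In lb·ft: 1138/1.356 = 839 lb·ft

839 lb·ft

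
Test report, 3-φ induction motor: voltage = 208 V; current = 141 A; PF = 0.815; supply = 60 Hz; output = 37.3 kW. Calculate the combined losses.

4.1 kW

P_in = √3·V·I·cosφ = 1.732×208×141×0.815 = 41399 W
P_out = 37300 W
Losses = P_in − P_out = 41399 − 37300 = 4099 W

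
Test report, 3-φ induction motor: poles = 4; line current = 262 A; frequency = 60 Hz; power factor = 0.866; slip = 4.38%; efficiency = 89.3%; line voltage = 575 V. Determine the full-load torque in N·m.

1120 N·m

P_in = √3·V·I·cosφ = 1.732 × 575 × 262 × 0.866 = 225962 W
P_out = η·P_in = 0.893 × 225962 = 201784 W
n_s = 120×60/4 = 1800 rpm; n = 1800×(1−0.0438) = 1721 rpm
ω = 2π×1721/60 = 180.2 rad/s
τ = P_out/ω = 201784/180.2 = 1120 N·m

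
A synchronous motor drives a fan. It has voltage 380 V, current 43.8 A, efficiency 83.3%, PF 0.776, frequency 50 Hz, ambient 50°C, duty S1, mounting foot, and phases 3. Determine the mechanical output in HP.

P_in = √3·V·I·cosφ = 1.732 × 380 × 43.8 × 0.776 = 22370 W
P_out = η·P_in = 0.833 × 22370 = 18634 W
= 18634/746 = 25 HP

25 HP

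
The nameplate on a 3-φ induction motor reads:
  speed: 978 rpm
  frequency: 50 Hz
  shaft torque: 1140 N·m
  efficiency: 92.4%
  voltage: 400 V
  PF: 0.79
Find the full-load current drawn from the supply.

231 A

ω = 2π×978/60 = 102.4 rad/s; P_out = τω = 1140 × 102.4 = 116736 W
P_in = P_out / η = 116736 / 0.924 = 126338 W
I_L = P_in / (√3·V_L·cosφ) = 126338 / (1.732 × 400 × 0.79) = 231 A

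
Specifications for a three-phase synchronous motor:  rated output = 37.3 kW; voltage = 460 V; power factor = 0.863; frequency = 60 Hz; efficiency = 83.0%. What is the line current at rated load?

P_out = 37.3 kW = 37300 W
P_in = P_out / η = 37300 / 0.830 = 44940 W
I_L = P_in / (√3·V_L·cosφ) = 44940 / (1.732 × 460 × 0.863) = 65.4 A

65.4 A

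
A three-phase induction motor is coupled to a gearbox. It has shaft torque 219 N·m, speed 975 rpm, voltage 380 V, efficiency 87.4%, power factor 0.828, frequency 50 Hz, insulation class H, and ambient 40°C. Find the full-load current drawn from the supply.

46.9 A

ω = 2π×975/60 = 102.1 rad/s; P_out = τω = 219 × 102.1 = 22360 W
P_in = P_out / η = 22360 / 0.874 = 25584 W
I_L = P_in / (√3·V_L·cosφ) = 25584 / (1.732 × 380 × 0.828) = 46.9 A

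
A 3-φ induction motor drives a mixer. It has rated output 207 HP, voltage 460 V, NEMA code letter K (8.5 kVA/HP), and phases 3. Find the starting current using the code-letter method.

2210 A

S_LR = 8.5 × 207 = 1759.5 kVA
I_LR = S_LR/(√3·V_L) = 1759500/(1.732×460) = 2210 A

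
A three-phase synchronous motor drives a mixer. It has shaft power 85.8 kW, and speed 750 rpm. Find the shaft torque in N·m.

1090 N·m

ω = 2π × 750/60 = 78.54 rad/s
τ = P/ω = 85800/78.54 = 1090 N·m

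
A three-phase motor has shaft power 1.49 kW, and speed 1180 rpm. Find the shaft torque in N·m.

12.1 N·m

ω = 2π × 1180/60 = 123.6 rad/s
τ = P/ω = 1490/123.6 = 12.1 N·m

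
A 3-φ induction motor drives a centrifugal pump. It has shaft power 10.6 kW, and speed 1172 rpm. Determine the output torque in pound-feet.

ω = 2π × 1172/60 = 122.7 rad/s
τ = P/ω = 10600/122.7 = 86.39 N·m
In lb·ft: 86.39/1.356 = 63.7 lb·ft

63.7 lb·ft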